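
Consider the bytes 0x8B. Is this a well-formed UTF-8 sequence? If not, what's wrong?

Byte 0x8B = 10001011 has the form 10xxxxxx — a continuation byte — but there is no preceding leading byte.

invalid (continuation byte with no leading byte)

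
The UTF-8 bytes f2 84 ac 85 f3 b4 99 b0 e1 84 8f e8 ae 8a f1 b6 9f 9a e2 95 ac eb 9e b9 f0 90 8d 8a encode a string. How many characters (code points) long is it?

Byte at offset 0: 0xF2 = 11110010 → 4-byte char (#1). Advance 4.
Byte at offset 4: 0xF3 = 11110011 → 4-byte char (#2). Advance 4.
Byte at offset 8: 0xE1 = 11100001 → 3-byte char (#3). Advance 3.
Byte at offset 11: 0xE8 = 11101000 → 3-byte char (#4). Advance 3.
Byte at offset 14: 0xF1 = 11110001 → 4-byte char (#5). Advance 4.
Byte at offset 18: 0xE2 = 11100010 → 3-byte char (#6). Advance 3.
Byte at offset 21: 0xEB = 11101011 → 3-byte char (#7). Advance 3.
Byte at offset 24: 0xF0 = 11110000 → 4-byte char (#8). Advance 4.
Reached end at offset 28 after 8 code points.

8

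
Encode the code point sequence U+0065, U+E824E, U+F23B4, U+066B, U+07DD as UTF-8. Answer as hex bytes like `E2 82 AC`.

U+0065: 1-byte form → 65.
U+E824E: 4-byte form → F3 A8 89 8E.
U+F23B4: 4-byte form → F3 B2 8E B4.
U+066B: 2-byte form → D9 AB.
U+07DD: 2-byte form → DF 9D.
Concatenated (13 bytes): 65 F3 A8 89 8E F3 B2 8E B4 D9 AB DF 9D.

65 F3 A8 89 8E F3 B2 8E B4 D9 AB DF 9D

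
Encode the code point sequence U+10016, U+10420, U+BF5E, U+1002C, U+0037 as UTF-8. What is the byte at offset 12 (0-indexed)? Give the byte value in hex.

U+10016 → 4-byte form F0 90 80 96 at offsets 0–3.
U+10420 → 4-byte form F0 90 90 A0 at offsets 4–7.
U+BF5E → 3-byte form EB BD 9E at offsets 8–10.
U+1002C → 4-byte form F0 90 80 AC at offsets 11–14.
Offset 12 falls in char 4's range; it's byte 2 of F0 90 80 AC = 0x90.

0x90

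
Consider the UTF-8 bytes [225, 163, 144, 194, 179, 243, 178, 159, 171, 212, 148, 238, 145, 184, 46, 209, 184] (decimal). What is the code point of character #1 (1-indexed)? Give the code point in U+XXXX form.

U+18D0

Offset 0: leading byte 0xE1 = 11100001 → 3-byte char #1 = E1 A3 90.
Leading byte 0xE1 = 11100001 matches 1110xxxx → 3-byte sequence.
Byte 1: 0xE1 = 11100001, payload 0001 (4 bits).
Byte 2: 0xA3 = 10100011 (10xxxxxx ✓), payload 100011.
Byte 3: 0x90 = 10010000 (10xxxxxx ✓), payload 010000.
Concatenate: 0001100011010000 = 0x18D0 (16 bits → U+18D0).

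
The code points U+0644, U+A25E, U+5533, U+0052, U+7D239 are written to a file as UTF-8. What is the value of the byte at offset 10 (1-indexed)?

1-indexed offset 10 is 0-indexed offset 9.
U+0644 → 2-byte form D9 84 at offsets 0–1.
U+A25E → 3-byte form EA 89 9E at offsets 2–4.
U+5533 → 3-byte form E5 94 B3 at offsets 5–7.
U+0052 → 1-byte form 52 at offsets 8–8.
U+7D239 → 4-byte form F1 BD 88 B9 at offsets 9–12.
Offset 9 falls in char 5's range; it's byte 1 of F1 BD 88 B9 = 0xF1.

0xF1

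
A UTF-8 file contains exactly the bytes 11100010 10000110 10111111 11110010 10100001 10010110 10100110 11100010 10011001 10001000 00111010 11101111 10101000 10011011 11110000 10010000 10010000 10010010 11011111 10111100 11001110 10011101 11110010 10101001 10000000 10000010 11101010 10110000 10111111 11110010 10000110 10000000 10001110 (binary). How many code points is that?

11

Byte at offset 0: 0xE2 = 11100010 → 3-byte char (#1). Advance 3.
Byte at offset 3: 0xF2 = 11110010 → 4-byte char (#2). Advance 4.
Byte at offset 7: 0xE2 = 11100010 → 3-byte char (#3). Advance 3.
Byte at offset 10: 0x3A = 00111010 → 1-byte char (#4). Advance 1.
Byte at offset 11: 0xEF = 11101111 → 3-byte char (#5). Advance 3.
Byte at offset 14: 0xF0 = 11110000 → 4-byte char (#6). Advance 4.
Byte at offset 18: 0xDF = 11011111 → 2-byte char (#7). Advance 2.
Byte at offset 20: 0xCE = 11001110 → 2-byte char (#8). Advance 2.
Byte at offset 22: 0xF2 = 11110010 → 4-byte char (#9). Advance 4.
Byte at offset 26: 0xEA = 11101010 → 3-byte char (#10). Advance 3.
Byte at offset 29: 0xF2 = 11110010 → 4-byte char (#11). Advance 4.
Reached end at offset 33 after 11 code points.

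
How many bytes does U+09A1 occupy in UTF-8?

3

U+09A1 = 0x9A1. UTF-8 uses 1 byte below 0x80, 2 below 0x800, 3 below 0x10000, 4 up to 0x10FFFF. 0x9A1 is in U+0800–U+FFFF → 3 bytes.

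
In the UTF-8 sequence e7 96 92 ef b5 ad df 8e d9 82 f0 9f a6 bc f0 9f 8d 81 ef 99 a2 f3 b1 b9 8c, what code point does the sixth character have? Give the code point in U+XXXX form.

Offset 0: leading byte 0xE7 = 11100111 → 3-byte char #1 = E7 96 92.
Offset 3: leading byte 0xEF = 11101111 → 3-byte char #2 = EF B5 AD.
Offset 6: leading byte 0xDF = 11011111 → 2-byte char #3 = DF 8E.
Offset 8: leading byte 0xD9 = 11011001 → 2-byte char #4 = D9 82.
Offset 10: leading byte 0xF0 = 11110000 → 4-byte char #5 = F0 9F A6 BC.
Offset 14: leading byte 0xF0 = 11110000 → 4-byte char #6 = F0 9F 8D 81.
Leading byte 0xF0 = 11110000 matches 11110xxx → 4-byte sequence.
Byte 1: 0xF0 = 11110000, payload 000 (3 bits).
Byte 2: 0x9F = 10011111 (10xxxxxx ✓), payload 011111.
Byte 3: 0x8D = 10001101 (10xxxxxx ✓), payload 001101.
Byte 4: 0x81 = 10000001 (10xxxxxx ✓), payload 000001.
Concatenate: 000011111001101000001 = 0x1F341 (21 bits → U+1F341).

U+1F341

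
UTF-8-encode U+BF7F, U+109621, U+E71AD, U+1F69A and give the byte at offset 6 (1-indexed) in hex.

0x98

1-indexed offset 6 is 0-indexed offset 5.
U+BF7F → 3-byte form EB BD BF at offsets 0–2.
U+109621 → 4-byte form F4 89 98 A1 at offsets 3–6.
Offset 5 falls in char 2's range; it's byte 3 of F4 89 98 A1 = 0x98.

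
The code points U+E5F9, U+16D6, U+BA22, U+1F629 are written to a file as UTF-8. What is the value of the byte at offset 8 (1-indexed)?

1-indexed offset 8 is 0-indexed offset 7.
U+E5F9 → 3-byte form EE 97 B9 at offsets 0–2.
U+16D6 → 3-byte form E1 9B 96 at offsets 3–5.
U+BA22 → 3-byte form EB A8 A2 at offsets 6–8.
Offset 7 falls in char 3's range; it's byte 2 of EB A8 A2 = 0xA8.

0xA8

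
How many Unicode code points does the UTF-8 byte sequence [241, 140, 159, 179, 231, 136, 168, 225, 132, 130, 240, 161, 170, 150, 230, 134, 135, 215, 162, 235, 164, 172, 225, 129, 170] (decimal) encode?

Byte at offset 0: 0xF1 = 11110001 → 4-byte char (#1). Advance 4.
Byte at offset 4: 0xE7 = 11100111 → 3-byte char (#2). Advance 3.
Byte at offset 7: 0xE1 = 11100001 → 3-byte char (#3). Advance 3.
Byte at offset 10: 0xF0 = 11110000 → 4-byte char (#4). Advance 4.
Byte at offset 14: 0xE6 = 11100110 → 3-byte char (#5). Advance 3.
Byte at offset 17: 0xD7 = 11010111 → 2-byte char (#6). Advance 2.
Byte at offset 19: 0xEB = 11101011 → 3-byte char (#7). Advance 3.
Byte at offset 22: 0xE1 = 11100001 → 3-byte char (#8). Advance 3.
Reached end at offset 25 after 8 code points.

8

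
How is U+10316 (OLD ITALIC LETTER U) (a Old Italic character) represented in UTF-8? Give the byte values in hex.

F0 90 8C 96

U+10316 = 0x10316 = 66326 decimal. In range U+10000–U+10FFFF → 4-byte form: 11110xxx 10xxxxxx 10xxxxxx 10xxxxxx.
Binary (21 bits): 000010000001100010110.
Split 3+6+6+6: 000 | 010000 | 001100 | 010110.
Byte 1: 11110000 = 0xF0.
Byte 2: 10010000 = 0x90.
Byte 3: 10001100 = 0x8C.
Byte 4: 10010110 = 0x96.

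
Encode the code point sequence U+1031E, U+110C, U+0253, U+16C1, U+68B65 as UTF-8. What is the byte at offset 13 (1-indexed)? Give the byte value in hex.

1-indexed offset 13 is 0-indexed offset 12.
U+1031E → 4-byte form F0 90 8C 9E at offsets 0–3.
U+110C → 3-byte form E1 84 8C at offsets 4–6.
U+0253 → 2-byte form C9 93 at offsets 7–8.
U+16C1 → 3-byte form E1 9B 81 at offsets 9–11.
U+68B65 → 4-byte form F1 A8 AD A5 at offsets 12–15.
Offset 12 falls in char 5's range; it's byte 1 of F1 A8 AD A5 = 0xF1.

0xF1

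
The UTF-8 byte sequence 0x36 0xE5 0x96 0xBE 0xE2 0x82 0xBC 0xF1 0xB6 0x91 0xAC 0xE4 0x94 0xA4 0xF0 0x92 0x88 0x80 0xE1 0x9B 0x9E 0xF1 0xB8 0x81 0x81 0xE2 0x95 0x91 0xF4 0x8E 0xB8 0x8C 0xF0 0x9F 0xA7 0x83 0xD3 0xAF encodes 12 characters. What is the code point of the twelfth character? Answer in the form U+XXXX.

U+04EF

Offset 0: leading byte 0x36 = 00110110 → 1-byte char #1 = 36.
Offset 1: leading byte 0xE5 = 11100101 → 3-byte char #2 = E5 96 BE.
Offset 4: leading byte 0xE2 = 11100010 → 3-byte char #3 = E2 82 BC.
Offset 7: leading byte 0xF1 = 11110001 → 4-byte char #4 = F1 B6 91 AC.
Offset 11: leading byte 0xE4 = 11100100 → 3-byte char #5 = E4 94 A4.
Offset 14: leading byte 0xF0 = 11110000 → 4-byte char #6 = F0 92 88 80.
Offset 18: leading byte 0xE1 = 11100001 → 3-byte char #7 = E1 9B 9E.
Offset 21: leading byte 0xF1 = 11110001 → 4-byte char #8 = F1 B8 81 81.
Offset 25: leading byte 0xE2 = 11100010 → 3-byte char #9 = E2 95 91.
Offset 28: leading byte 0xF4 = 11110100 → 4-byte char #10 = F4 8E B8 8C.
Offset 32: leading byte 0xF0 = 11110000 → 4-byte char #11 = F0 9F A7 83.
Offset 36: leading byte 0xD3 = 11010011 → 2-byte char #12 = D3 AF.
Leading byte 0xD3 = 11010011 matches 110xxxxx → 2-byte sequence.
Byte 1: 0xD3 = 11010011, payload 10011 (5 bits).
Byte 2: 0xAF = 10101111 (10xxxxxx ✓), payload 101111.
Concatenate: 10011101111 = 0x4EF (11 bits → U+04EF).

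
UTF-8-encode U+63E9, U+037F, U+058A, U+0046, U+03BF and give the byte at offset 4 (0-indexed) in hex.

0xBF

U+63E9 → 3-byte form E6 8F A9 at offsets 0–2.
U+037F → 2-byte form CD BF at offsets 3–4.
Offset 4 falls in char 2's range; it's byte 2 of CD BF = 0xBF.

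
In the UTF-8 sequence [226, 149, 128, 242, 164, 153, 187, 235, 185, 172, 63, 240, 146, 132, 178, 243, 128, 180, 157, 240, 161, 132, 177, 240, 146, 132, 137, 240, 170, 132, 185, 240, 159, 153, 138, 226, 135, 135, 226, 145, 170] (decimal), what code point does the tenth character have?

Offset 0: leading byte 0xE2 = 11100010 → 3-byte char #1 = E2 95 80.
Offset 3: leading byte 0xF2 = 11110010 → 4-byte char #2 = F2 A4 99 BB.
Offset 7: leading byte 0xEB = 11101011 → 3-byte char #3 = EB B9 AC.
Offset 10: leading byte 0x3F = 00111111 → 1-byte char #4 = 3F.
Offset 11: leading byte 0xF0 = 11110000 → 4-byte char #5 = F0 92 84 B2.
Offset 15: leading byte 0xF3 = 11110011 → 4-byte char #6 = F3 80 B4 9D.
Offset 19: leading byte 0xF0 = 11110000 → 4-byte char #7 = F0 A1 84 B1.
Offset 23: leading byte 0xF0 = 11110000 → 4-byte char #8 = F0 92 84 89.
Offset 27: leading byte 0xF0 = 11110000 → 4-byte char #9 = F0 AA 84 B9.
Offset 31: leading byte 0xF0 = 11110000 → 4-byte char #10 = F0 9F 99 8A.
Leading byte 0xF0 = 11110000 matches 11110xxx → 4-byte sequence.
Byte 1: 0xF0 = 11110000, payload 000 (3 bits).
Byte 2: 0x9F = 10011111 (10xxxxxx ✓), payload 011111.
Byte 3: 0x99 = 10011001 (10xxxxxx ✓), payload 011001.
Byte 4: 0x8A = 10001010 (10xxxxxx ✓), payload 001010.
Concatenate: 000011111011001001010 = 0x1F64A (21 bits → U+1F64A).

U+1F64A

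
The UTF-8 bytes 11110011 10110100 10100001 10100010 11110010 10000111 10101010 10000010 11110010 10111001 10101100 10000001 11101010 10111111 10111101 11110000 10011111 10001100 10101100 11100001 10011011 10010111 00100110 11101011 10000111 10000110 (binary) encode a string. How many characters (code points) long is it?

8

Byte at offset 0: 0xF3 = 11110011 → 4-byte char (#1). Advance 4.
Byte at offset 4: 0xF2 = 11110010 → 4-byte char (#2). Advance 4.
Byte at offset 8: 0xF2 = 11110010 → 4-byte char (#3). Advance 4.
Byte at offset 12: 0xEA = 11101010 → 3-byte char (#4). Advance 3.
Byte at offset 15: 0xF0 = 11110000 → 4-byte char (#5). Advance 4.
Byte at offset 19: 0xE1 = 11100001 → 3-byte char (#6). Advance 3.
Byte at offset 22: 0x26 = 00100110 → 1-byte char (#7). Advance 1.
Byte at offset 23: 0xEB = 11101011 → 3-byte char (#8). Advance 3.
Reached end at offset 26 after 8 code points.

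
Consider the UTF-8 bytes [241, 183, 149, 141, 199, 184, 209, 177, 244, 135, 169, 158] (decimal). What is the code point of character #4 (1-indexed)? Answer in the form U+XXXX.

U+107A5E

Offset 0: leading byte 0xF1 = 11110001 → 4-byte char #1 = F1 B7 95 8D.
Offset 4: leading byte 0xC7 = 11000111 → 2-byte char #2 = C7 B8.
Offset 6: leading byte 0xD1 = 11010001 → 2-byte char #3 = D1 B1.
Offset 8: leading byte 0xF4 = 11110100 → 4-byte char #4 = F4 87 A9 9E.
Leading byte 0xF4 = 11110100 matches 11110xxx → 4-byte sequence.
Byte 1: 0xF4 = 11110100, payload 100 (3 bits).
Byte 2: 0x87 = 10000111 (10xxxxxx ✓), payload 000111.
Byte 3: 0xA9 = 10101001 (10xxxxxx ✓), payload 101001.
Byte 4: 0x9E = 10011110 (10xxxxxx ✓), payload 011110.
Concatenate: 100000111101001011110 = 0x107A5E (21 bits → U+107A5E).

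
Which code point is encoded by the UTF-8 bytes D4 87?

U+0507

Leading byte 0xD4 = 11010100 matches 110xxxxx → 2-byte sequence.
Byte 1: 0xD4 = 11010100, payload 10100 (5 bits).
Byte 2: 0x87 = 10000111 (10xxxxxx ✓), payload 000111.
Concatenate: 10100000111 = 0x507 (11 bits → U+0507).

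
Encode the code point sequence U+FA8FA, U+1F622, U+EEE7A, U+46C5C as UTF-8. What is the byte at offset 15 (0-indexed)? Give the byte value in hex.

0x9C

U+FA8FA → 4-byte form F3 BA A3 BA at offsets 0–3.
U+1F622 → 4-byte form F0 9F 98 A2 at offsets 4–7.
U+EEE7A → 4-byte form F3 AE B9 BA at offsets 8–11.
U+46C5C → 4-byte form F1 86 B1 9C at offsets 12–15.
Offset 15 falls in char 4's range; it's byte 4 of F1 86 B1 9C = 0x9C.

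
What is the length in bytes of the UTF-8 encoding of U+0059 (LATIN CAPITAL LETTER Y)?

U+0059 = 0x59. UTF-8 uses 1 byte below 0x80, 2 below 0x800, 3 below 0x10000, 4 up to 0x10FFFF. 0x59 is in U+0000–U+007F → 1 byte.

1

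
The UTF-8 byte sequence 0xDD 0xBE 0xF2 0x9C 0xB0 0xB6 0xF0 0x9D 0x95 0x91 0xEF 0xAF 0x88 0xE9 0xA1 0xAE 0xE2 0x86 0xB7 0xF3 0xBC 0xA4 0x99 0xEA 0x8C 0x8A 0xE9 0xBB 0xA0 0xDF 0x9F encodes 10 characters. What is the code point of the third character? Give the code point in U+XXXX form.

U+1D551

Offset 0: leading byte 0xDD = 11011101 → 2-byte char #1 = DD BE.
Offset 2: leading byte 0xF2 = 11110010 → 4-byte char #2 = F2 9C B0 B6.
Offset 6: leading byte 0xF0 = 11110000 → 4-byte char #3 = F0 9D 95 91.
Leading byte 0xF0 = 11110000 matches 11110xxx → 4-byte sequence.
Byte 1: 0xF0 = 11110000, payload 000 (3 bits).
Byte 2: 0x9D = 10011101 (10xxxxxx ✓), payload 011101.
Byte 3: 0x95 = 10010101 (10xxxxxx ✓), payload 010101.
Byte 4: 0x91 = 10010001 (10xxxxxx ✓), payload 010001.
Concatenate: 000011101010101010001 = 0x1D551 (21 bits → U+1D551).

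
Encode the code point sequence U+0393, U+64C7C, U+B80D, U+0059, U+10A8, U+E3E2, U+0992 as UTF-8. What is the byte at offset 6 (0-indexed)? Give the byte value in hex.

0xEB

U+0393 → 2-byte form CE 93 at offsets 0–1.
U+64C7C → 4-byte form F1 A4 B1 BC at offsets 2–5.
U+B80D → 3-byte form EB A0 8D at offsets 6–8.
Offset 6 falls in char 3's range; it's byte 1 of EB A0 8D = 0xEB.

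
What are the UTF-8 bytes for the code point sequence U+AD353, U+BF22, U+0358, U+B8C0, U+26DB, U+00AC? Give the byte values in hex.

F2 AD 8D 93 EB BC A2 CD 98 EB A3 80 E2 9B 9B C2 AC

U+AD353: 4-byte form → F2 AD 8D 93.
U+BF22: 3-byte form → EB BC A2.
U+0358: 2-byte form → CD 98.
U+B8C0: 3-byte form → EB A3 80.
U+26DB: 3-byte form → E2 9B 9B.
U+00AC: 2-byte form → C2 AC.
Concatenated (17 bytes): F2 AD 8D 93 EB BC A2 CD 98 EB A3 80 E2 9B 9B C2 AC.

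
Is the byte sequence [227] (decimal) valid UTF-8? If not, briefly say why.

Leading byte 0xE3 = 11100011 → 3-byte form, but only 1 byte is present.

invalid (sequence truncated)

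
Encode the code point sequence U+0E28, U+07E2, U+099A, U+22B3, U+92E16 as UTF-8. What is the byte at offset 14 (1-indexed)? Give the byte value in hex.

0xB8

1-indexed offset 14 is 0-indexed offset 13.
U+0E28 → 3-byte form E0 B8 A8 at offsets 0–2.
U+07E2 → 2-byte form DF A2 at offsets 3–4.
U+099A → 3-byte form E0 A6 9A at offsets 5–7.
U+22B3 → 3-byte form E2 8A B3 at offsets 8–10.
U+92E16 → 4-byte form F2 92 B8 96 at offsets 11–14.
Offset 13 falls in char 5's range; it's byte 3 of F2 92 B8 96 = 0xB8.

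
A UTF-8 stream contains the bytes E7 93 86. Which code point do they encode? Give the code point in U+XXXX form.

Leading byte 0xE7 = 11100111 matches 1110xxxx → 3-byte sequence.
Byte 1: 0xE7 = 11100111, payload 0111 (4 bits).
Byte 2: 0x93 = 10010011 (10xxxxxx ✓), payload 010011.
Byte 3: 0x86 = 10000110 (10xxxxxx ✓), payload 000110.
Concatenate: 0111010011000110 = 0x74C6 (16 bits → U+74C6).

U+74C6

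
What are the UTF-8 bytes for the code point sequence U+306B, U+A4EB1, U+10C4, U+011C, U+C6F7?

U+306B: 3-byte form → E3 81 AB.
U+A4EB1: 4-byte form → F2 A4 BA B1.
U+10C4: 3-byte form → E1 83 84.
U+011C: 2-byte form → C4 9C.
U+C6F7: 3-byte form → EC 9B B7.
Concatenated (15 bytes): E3 81 AB F2 A4 BA B1 E1 83 84 C4 9C EC 9B B7.

E3 81 AB F2 A4 BA B1 E1 83 84 C4 9C EC 9B B7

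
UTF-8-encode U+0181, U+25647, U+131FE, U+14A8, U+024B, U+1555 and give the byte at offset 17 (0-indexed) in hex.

0x95

U+0181 → 2-byte form C6 81 at offsets 0–1.
U+25647 → 4-byte form F0 A5 99 87 at offsets 2–5.
U+131FE → 4-byte form F0 93 87 BE at offsets 6–9.
U+14A8 → 3-byte form E1 92 A8 at offsets 10–12.
U+024B → 2-byte form C9 8B at offsets 13–14.
U+1555 → 3-byte form E1 95 95 at offsets 15–17.
Offset 17 falls in char 6's range; it's byte 3 of E1 95 95 = 0x95.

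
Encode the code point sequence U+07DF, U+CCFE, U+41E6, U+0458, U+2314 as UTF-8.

U+07DF: 2-byte form → DF 9F.
U+CCFE: 3-byte form → EC B3 BE.
U+41E6: 3-byte form → E4 87 A6.
U+0458: 2-byte form → D1 98.
U+2314: 3-byte form → E2 8C 94.
Concatenated (13 bytes): DF 9F EC B3 BE E4 87 A6 D1 98 E2 8C 94.

DF 9F EC B3 BE E4 87 A6 D1 98 E2 8C 94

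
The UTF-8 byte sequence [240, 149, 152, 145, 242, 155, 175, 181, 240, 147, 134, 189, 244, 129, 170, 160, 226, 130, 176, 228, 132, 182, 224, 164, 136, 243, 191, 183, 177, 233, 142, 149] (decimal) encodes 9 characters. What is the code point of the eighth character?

U+FFDF1

Offset 0: leading byte 0xF0 = 11110000 → 4-byte char #1 = F0 95 98 91.
Offset 4: leading byte 0xF2 = 11110010 → 4-byte char #2 = F2 9B AF B5.
Offset 8: leading byte 0xF0 = 11110000 → 4-byte char #3 = F0 93 86 BD.
Offset 12: leading byte 0xF4 = 11110100 → 4-byte char #4 = F4 81 AA A0.
Offset 16: leading byte 0xE2 = 11100010 → 3-byte char #5 = E2 82 B0.
Offset 19: leading byte 0xE4 = 11100100 → 3-byte char #6 = E4 84 B6.
Offset 22: leading byte 0xE0 = 11100000 → 3-byte char #7 = E0 A4 88.
Offset 25: leading byte 0xF3 = 11110011 → 4-byte char #8 = F3 BF B7 B1.
Leading byte 0xF3 = 11110011 matches 11110xxx → 4-byte sequence.
Byte 1: 0xF3 = 11110011, payload 011 (3 bits).
Byte 2: 0xBF = 10111111 (10xxxxxx ✓), payload 111111.
Byte 3: 0xB7 = 10110111 (10xxxxxx ✓), payload 110111.
Byte 4: 0xB1 = 10110001 (10xxxxxx ✓), payload 110001.
Concatenate: 011111111110111110001 = 0xFFDF1 (21 bits → U+FFDF1).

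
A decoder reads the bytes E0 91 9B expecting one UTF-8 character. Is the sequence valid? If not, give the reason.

Leading byte 0xE0 = 11100000 → 3-byte form.
Continuation bytes all match 10xxxxxx. Payload decodes to 0x45B.
But 0x45B < 0x800, the minimum for a 3-byte sequence — this is an overlong encoding.

invalid (overlong encoding)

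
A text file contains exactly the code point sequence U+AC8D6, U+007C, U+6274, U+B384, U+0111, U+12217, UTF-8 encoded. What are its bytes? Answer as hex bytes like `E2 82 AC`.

F2 AC A3 96 7C E6 89 B4 EB 8E 84 C4 91 F0 92 88 97

U+AC8D6: 4-byte form → F2 AC A3 96.
U+007C: 1-byte form → 7C.
U+6274: 3-byte form → E6 89 B4.
U+B384: 3-byte form → EB 8E 84.
U+0111: 2-byte form → C4 91.
U+12217: 4-byte form → F0 92 88 97.
Concatenated (17 bytes): F2 AC A3 96 7C E6 89 B4 EB 8E 84 C4 91 F0 92 88 97.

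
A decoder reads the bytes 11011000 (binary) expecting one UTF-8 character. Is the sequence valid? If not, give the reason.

Leading byte 0xD8 = 11011000 → 2-byte form, but only 1 byte is present.

invalid (sequence truncated)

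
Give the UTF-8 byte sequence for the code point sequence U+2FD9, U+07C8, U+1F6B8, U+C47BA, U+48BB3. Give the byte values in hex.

U+2FD9: 3-byte form → E2 BF 99.
U+07C8: 2-byte form → DF 88.
U+1F6B8: 4-byte form → F0 9F 9A B8.
U+C47BA: 4-byte form → F3 84 9E BA.
U+48BB3: 4-byte form → F1 88 AE B3.
Concatenated (17 bytes): E2 BF 99 DF 88 F0 9F 9A B8 F3 84 9E BA F1 88 AE B3.

E2 BF 99 DF 88 F0 9F 9A B8 F3 84 9E BA F1 88 AE B3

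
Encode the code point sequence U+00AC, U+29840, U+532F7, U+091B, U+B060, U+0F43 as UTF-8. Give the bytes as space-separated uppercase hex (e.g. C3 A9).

C2 AC F0 A9 A1 80 F1 93 8B B7 E0 A4 9B EB 81 A0 E0 BD 83

U+00AC: 2-byte form → C2 AC.
U+29840: 4-byte form → F0 A9 A1 80.
U+532F7: 4-byte form → F1 93 8B B7.
U+091B: 3-byte form → E0 A4 9B.
U+B060: 3-byte form → EB 81 A0.
U+0F43: 3-byte form → E0 BD 83.
Concatenated (19 bytes): C2 AC F0 A9 A1 80 F1 93 8B B7 E0 A4 9B EB 81 A0 E0 BD 83.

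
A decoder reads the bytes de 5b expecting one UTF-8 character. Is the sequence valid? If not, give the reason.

invalid (non-continuation byte where continuation expected)

Leading byte 0xDE = 11011110 → 2-byte form.
Byte 2 is 0x5B = 01011011, which is not 10xxxxxx — expected a continuation byte.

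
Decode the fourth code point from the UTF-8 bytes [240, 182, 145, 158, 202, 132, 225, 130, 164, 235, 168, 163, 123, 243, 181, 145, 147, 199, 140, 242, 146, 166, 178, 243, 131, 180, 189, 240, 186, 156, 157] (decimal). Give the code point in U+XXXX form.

Offset 0: leading byte 0xF0 = 11110000 → 4-byte char #1 = F0 B6 91 9E.
Offset 4: leading byte 0xCA = 11001010 → 2-byte char #2 = CA 84.
Offset 6: leading byte 0xE1 = 11100001 → 3-byte char #3 = E1 82 A4.
Offset 9: leading byte 0xEB = 11101011 → 3-byte char #4 = EB A8 A3.
Leading byte 0xEB = 11101011 matches 1110xxxx → 3-byte sequence.
Byte 1: 0xEB = 11101011, payload 1011 (4 bits).
Byte 2: 0xA8 = 10101000 (10xxxxxx ✓), payload 101000.
Byte 3: 0xA3 = 10100011 (10xxxxxx ✓), payload 100011.
Concatenate: 1011101000100011 = 0xBA23 (16 bits → U+BA23).

U+BA23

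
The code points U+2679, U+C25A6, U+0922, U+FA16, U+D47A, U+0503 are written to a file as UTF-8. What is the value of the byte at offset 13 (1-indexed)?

1-indexed offset 13 is 0-indexed offset 12.
U+2679 → 3-byte form E2 99 B9 at offsets 0–2.
U+C25A6 → 4-byte form F3 82 96 A6 at offsets 3–6.
U+0922 → 3-byte form E0 A4 A2 at offsets 7–9.
U+FA16 → 3-byte form EF A8 96 at offsets 10–12.
Offset 12 falls in char 4's range; it's byte 3 of EF A8 96 = 0x96.

0x96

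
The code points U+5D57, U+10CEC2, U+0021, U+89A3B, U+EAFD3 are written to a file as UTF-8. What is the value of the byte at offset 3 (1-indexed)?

1-indexed offset 3 is 0-indexed offset 2.
U+5D57 → 3-byte form E5 B5 97 at offsets 0–2.
Offset 2 falls in char 1's range; it's byte 3 of E5 B5 97 = 0x97.

0x97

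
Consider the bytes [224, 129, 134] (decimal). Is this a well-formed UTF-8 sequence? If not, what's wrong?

Leading byte 0xE0 = 11100000 → 3-byte form.
Continuation bytes all match 10xxxxxx. Payload decodes to 0x46.
But 0x46 < 0x800, the minimum for a 3-byte sequence — this is an overlong encoding.

invalid (overlong encoding)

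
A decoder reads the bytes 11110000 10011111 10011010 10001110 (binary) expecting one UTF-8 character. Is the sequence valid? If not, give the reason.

Leading byte 0xF0 = 11110000 → 4-byte form.
Continuation bytes 0x9F=10011111, 0x9A=10011010, 0x8E=10001110 all match 10xxxxxx.
Decoded value 0x1F68E is ≥ 0x10000 (shortest form) and not a surrogate.

valid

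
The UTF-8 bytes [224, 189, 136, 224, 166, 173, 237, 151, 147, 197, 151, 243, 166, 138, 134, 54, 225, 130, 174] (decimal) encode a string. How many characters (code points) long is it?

7

Byte at offset 0: 0xE0 = 11100000 → 3-byte char (#1). Advance 3.
Byte at offset 3: 0xE0 = 11100000 → 3-byte char (#2). Advance 3.
Byte at offset 6: 0xED = 11101101 → 3-byte char (#3). Advance 3.
Byte at offset 9: 0xC5 = 11000101 → 2-byte char (#4). Advance 2.
Byte at offset 11: 0xF3 = 11110011 → 4-byte char (#5). Advance 4.
Byte at offset 15: 0x36 = 00110110 → 1-byte char (#6). Advance 1.
Byte at offset 16: 0xE1 = 11100001 → 3-byte char (#7). Advance 3.
Reached end at offset 19 after 7 code points.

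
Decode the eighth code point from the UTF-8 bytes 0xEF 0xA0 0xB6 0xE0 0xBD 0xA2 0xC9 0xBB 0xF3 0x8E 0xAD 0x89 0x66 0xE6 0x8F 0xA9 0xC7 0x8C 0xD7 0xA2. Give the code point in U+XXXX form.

Offset 0: leading byte 0xEF = 11101111 → 3-byte char #1 = EF A0 B6.
Offset 3: leading byte 0xE0 = 11100000 → 3-byte char #2 = E0 BD A2.
Offset 6: leading byte 0xC9 = 11001001 → 2-byte char #3 = C9 BB.
Offset 8: leading byte 0xF3 = 11110011 → 4-byte char #4 = F3 8E AD 89.
Offset 12: leading byte 0x66 = 01100110 → 1-byte char #5 = 66.
Offset 13: leading byte 0xE6 = 11100110 → 3-byte char #6 = E6 8F A9.
Offset 16: leading byte 0xC7 = 11000111 → 2-byte char #7 = C7 8C.
Offset 18: leading byte 0xD7 = 11010111 → 2-byte char #8 = D7 A2.
Leading byte 0xD7 = 11010111 matches 110xxxxx → 2-byte sequence.
Byte 1: 0xD7 = 11010111, payload 10111 (5 bits).
Byte 2: 0xA2 = 10100010 (10xxxxxx ✓), payload 100010.
Concatenate: 10111100010 = 0x5E2 (11 bits → U+05E2).

U+05E2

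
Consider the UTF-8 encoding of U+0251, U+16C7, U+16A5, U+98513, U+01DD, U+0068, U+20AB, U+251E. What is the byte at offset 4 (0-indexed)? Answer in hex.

0x87

U+0251 → 2-byte form C9 91 at offsets 0–1.
U+16C7 → 3-byte form E1 9B 87 at offsets 2–4.
Offset 4 falls in char 2's range; it's byte 3 of E1 9B 87 = 0x87.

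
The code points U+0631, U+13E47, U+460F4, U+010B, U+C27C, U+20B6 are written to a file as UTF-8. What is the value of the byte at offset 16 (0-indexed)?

U+0631 → 2-byte form D8 B1 at offsets 0–1.
U+13E47 → 4-byte form F0 93 B9 87 at offsets 2–5.
U+460F4 → 4-byte form F1 86 83 B4 at offsets 6–9.
U+010B → 2-byte form C4 8B at offsets 10–11.
U+C27C → 3-byte form EC 89 BC at offsets 12–14.
U+20B6 → 3-byte form E2 82 B6 at offsets 15–17.
Offset 16 falls in char 6's range; it's byte 2 of E2 82 B6 = 0x82.

0x82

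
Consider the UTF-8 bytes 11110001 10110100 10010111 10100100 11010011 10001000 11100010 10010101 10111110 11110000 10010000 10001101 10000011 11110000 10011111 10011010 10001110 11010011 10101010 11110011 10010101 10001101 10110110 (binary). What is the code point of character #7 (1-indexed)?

Offset 0: leading byte 0xF1 = 11110001 → 4-byte char #1 = F1 B4 97 A4.
Offset 4: leading byte 0xD3 = 11010011 → 2-byte char #2 = D3 88.
Offset 6: leading byte 0xE2 = 11100010 → 3-byte char #3 = E2 95 BE.
Offset 9: leading byte 0xF0 = 11110000 → 4-byte char #4 = F0 90 8D 83.
Offset 13: leading byte 0xF0 = 11110000 → 4-byte char #5 = F0 9F 9A 8E.
Offset 17: leading byte 0xD3 = 11010011 → 2-byte char #6 = D3 AA.
Offset 19: leading byte 0xF3 = 11110011 → 4-byte char #7 = F3 95 8D B6.
Leading byte 0xF3 = 11110011 matches 11110xxx → 4-byte sequence.
Byte 1: 0xF3 = 11110011, payload 011 (3 bits).
Byte 2: 0x95 = 10010101 (10xxxxxx ✓), payload 010101.
Byte 3: 0x8D = 10001101 (10xxxxxx ✓), payload 001101.
Byte 4: 0xB6 = 10110110 (10xxxxxx ✓), payload 110110.
Concatenate: 011010101001101110110 = 0xD5376 (21 bits → U+D5376).

U+D5376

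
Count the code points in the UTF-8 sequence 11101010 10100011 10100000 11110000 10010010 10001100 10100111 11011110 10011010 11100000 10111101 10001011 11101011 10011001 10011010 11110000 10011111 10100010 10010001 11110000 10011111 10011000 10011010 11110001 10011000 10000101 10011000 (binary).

8

Byte at offset 0: 0xEA = 11101010 → 3-byte char (#1). Advance 3.
Byte at offset 3: 0xF0 = 11110000 → 4-byte char (#2). Advance 4.
Byte at offset 7: 0xDE = 11011110 → 2-byte char (#3). Advance 2.
Byte at offset 9: 0xE0 = 11100000 → 3-byte char (#4). Advance 3.
Byte at offset 12: 0xEB = 11101011 → 3-byte char (#5). Advance 3.
Byte at offset 15: 0xF0 = 11110000 → 4-byte char (#6). Advance 4.
Byte at offset 19: 0xF0 = 11110000 → 4-byte char (#7). Advance 4.
Byte at offset 23: 0xF1 = 11110001 → 4-byte char (#8). Advance 4.
Reached end at offset 27 after 8 code points.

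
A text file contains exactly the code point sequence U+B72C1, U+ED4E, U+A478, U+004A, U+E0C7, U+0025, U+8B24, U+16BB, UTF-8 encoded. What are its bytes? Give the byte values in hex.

F2 B7 8B 81 EE B5 8E EA 91 B8 4A EE 83 87 25 E8 AC A4 E1 9A BB

U+B72C1: 4-byte form → F2 B7 8B 81.
U+ED4E: 3-byte form → EE B5 8E.
U+A478: 3-byte form → EA 91 B8.
U+004A: 1-byte form → 4A.
U+E0C7: 3-byte form → EE 83 87.
U+0025: 1-byte form → 25.
U+8B24: 3-byte form → E8 AC A4.
U+16BB: 3-byte form → E1 9A BB.
Concatenated (21 bytes): F2 B7 8B 81 EE B5 8E EA 91 B8 4A EE 83 87 25 E8 AC A4 E1 9A BB.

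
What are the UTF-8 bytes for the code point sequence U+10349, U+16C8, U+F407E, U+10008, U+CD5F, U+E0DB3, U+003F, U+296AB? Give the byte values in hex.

F0 90 8D 89 E1 9B 88 F3 B4 81 BE F0 90 80 88 EC B5 9F F3 A0 B6 B3 3F F0 A9 9A AB

U+10349: 4-byte form → F0 90 8D 89.
U+16C8: 3-byte form → E1 9B 88.
U+F407E: 4-byte form → F3 B4 81 BE.
U+10008: 4-byte form → F0 90 80 88.
U+CD5F: 3-byte form → EC B5 9F.
U+E0DB3: 4-byte form → F3 A0 B6 B3.
U+003F: 1-byte form → 3F.
U+296AB: 4-byte form → F0 A9 9A AB.
Concatenated (27 bytes): F0 90 8D 89 E1 9B 88 F3 B4 81 BE F0 90 80 88 EC B5 9F F3 A0 B6 B3 3F F0 A9 9A AB.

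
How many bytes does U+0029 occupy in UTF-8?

1

U+0029 = 0x29. UTF-8 uses 1 byte below 0x80, 2 below 0x800, 3 below 0x10000, 4 up to 0x10FFFF. 0x29 is in U+0000–U+007F → 1 byte.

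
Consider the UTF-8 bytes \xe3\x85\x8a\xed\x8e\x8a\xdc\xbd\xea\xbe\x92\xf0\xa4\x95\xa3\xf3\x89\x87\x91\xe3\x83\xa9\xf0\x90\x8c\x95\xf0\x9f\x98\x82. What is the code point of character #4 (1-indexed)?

Offset 0: leading byte 0xE3 = 11100011 → 3-byte char #1 = E3 85 8A.
Offset 3: leading byte 0xED = 11101101 → 3-byte char #2 = ED 8E 8A.
Offset 6: leading byte 0xDC = 11011100 → 2-byte char #3 = DC BD.
Offset 8: leading byte 0xEA = 11101010 → 3-byte char #4 = EA BE 92.
Leading byte 0xEA = 11101010 matches 1110xxxx → 3-byte sequence.
Byte 1: 0xEA = 11101010, payload 1010 (4 bits).
Byte 2: 0xBE = 10111110 (10xxxxxx ✓), payload 111110.
Byte 3: 0x92 = 10010010 (10xxxxxx ✓), payload 010010.
Concatenate: 1010111110010010 = 0xAF92 (16 bits → U+AF92).

U+AF92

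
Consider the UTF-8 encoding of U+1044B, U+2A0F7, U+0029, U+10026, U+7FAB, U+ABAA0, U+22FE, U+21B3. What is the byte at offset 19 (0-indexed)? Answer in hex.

0xA0

U+1044B → 4-byte form F0 90 91 8B at offsets 0–3.
U+2A0F7 → 4-byte form F0 AA 83 B7 at offsets 4–7.
U+0029 → 1-byte form 29 at offsets 8–8.
U+10026 → 4-byte form F0 90 80 A6 at offsets 9–12.
U+7FAB → 3-byte form E7 BE AB at offsets 13–15.
U+ABAA0 → 4-byte form F2 AB AA A0 at offsets 16–19.
Offset 19 falls in char 6's range; it's byte 4 of F2 AB AA A0 = 0xA0.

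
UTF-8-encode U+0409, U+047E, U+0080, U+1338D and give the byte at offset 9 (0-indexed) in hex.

0x8D

U+0409 → 2-byte form D0 89 at offsets 0–1.
U+047E → 2-byte form D1 BE at offsets 2–3.
U+0080 → 2-byte form C2 80 at offsets 4–5.
U+1338D → 4-byte form F0 93 8E 8D at offsets 6–9.
Offset 9 falls in char 4's range; it's byte 4 of F0 93 8E 8D = 0x8D.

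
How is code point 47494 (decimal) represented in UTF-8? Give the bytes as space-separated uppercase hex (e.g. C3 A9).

EB A6 86

U+B986 = 0xB986 = 47494 decimal. In range U+0800–U+FFFF → 3-byte form: 1110xxxx 10xxxxxx 10xxxxxx.
Binary (16 bits): 1011100110000110.
Split 4+6+6: 1011 | 100110 | 000110.
Byte 1: 11101011 = 0xEB.
Byte 2: 10100110 = 0xA6.
Byte 3: 10000110 = 0x86.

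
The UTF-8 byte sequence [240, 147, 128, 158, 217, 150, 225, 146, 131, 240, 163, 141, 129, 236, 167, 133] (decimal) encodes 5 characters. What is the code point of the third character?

Offset 0: leading byte 0xF0 = 11110000 → 4-byte char #1 = F0 93 80 9E.
Offset 4: leading byte 0xD9 = 11011001 → 2-byte char #2 = D9 96.
Offset 6: leading byte 0xE1 = 11100001 → 3-byte char #3 = E1 92 83.
Leading byte 0xE1 = 11100001 matches 1110xxxx → 3-byte sequence.
Byte 1: 0xE1 = 11100001, payload 0001 (4 bits).
Byte 2: 0x92 = 10010010 (10xxxxxx ✓), payload 010010.
Byte 3: 0x83 = 10000011 (10xxxxxx ✓), payload 000011.
Concatenate: 0001010010000011 = 0x1483 (16 bits → U+1483).

U+1483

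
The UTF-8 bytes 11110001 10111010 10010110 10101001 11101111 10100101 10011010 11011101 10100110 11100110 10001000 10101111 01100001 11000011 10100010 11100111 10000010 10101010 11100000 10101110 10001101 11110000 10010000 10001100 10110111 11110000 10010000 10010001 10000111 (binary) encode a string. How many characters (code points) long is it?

10

Byte at offset 0: 0xF1 = 11110001 → 4-byte char (#1). Advance 4.
Byte at offset 4: 0xEF = 11101111 → 3-byte char (#2). Advance 3.
Byte at offset 7: 0xDD = 11011101 → 2-byte char (#3). Advance 2.
Byte at offset 9: 0xE6 = 11100110 → 3-byte char (#4). Advance 3.
Byte at offset 12: 0x61 = 01100001 → 1-byte char (#5). Advance 1.
Byte at offset 13: 0xC3 = 11000011 → 2-byte char (#6). Advance 2.
Byte at offset 15: 0xE7 = 11100111 → 3-byte char (#7). Advance 3.
Byte at offset 18: 0xE0 = 11100000 → 3-byte char (#8). Advance 3.
Byte at offset 21: 0xF0 = 11110000 → 4-byte char (#9). Advance 4.
Byte at offset 25: 0xF0 = 11110000 → 4-byte char (#10). Advance 4.
Reached end at offset 29 after 10 code points.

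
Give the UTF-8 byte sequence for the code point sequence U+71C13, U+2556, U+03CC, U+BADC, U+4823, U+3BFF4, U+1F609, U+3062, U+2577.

F1 B1 B0 93 E2 95 96 CF 8C EB AB 9C E4 A0 A3 F0 BB BF B4 F0 9F 98 89 E3 81 A2 E2 95 B7

U+71C13: 4-byte form → F1 B1 B0 93.
U+2556: 3-byte form → E2 95 96.
U+03CC: 2-byte form → CF 8C.
U+BADC: 3-byte form → EB AB 9C.
U+4823: 3-byte form → E4 A0 A3.
U+3BFF4: 4-byte form → F0 BB BF B4.
U+1F609: 4-byte form → F0 9F 98 89.
U+3062: 3-byte form → E3 81 A2.
U+2577: 3-byte form → E2 95 B7.
Concatenated (29 bytes): F1 B1 B0 93 E2 95 96 CF 8C EB AB 9C E4 A0 A3 F0 BB BF B4 F0 9F 98 89 E3 81 A2 E2 95 B7.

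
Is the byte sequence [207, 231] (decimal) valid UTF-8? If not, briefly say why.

invalid (non-continuation byte where continuation expected)

Leading byte 0xCF = 11001111 → 2-byte form.
Byte 2 is 0xE7 = 11100111, which is not 10xxxxxx — expected a continuation byte.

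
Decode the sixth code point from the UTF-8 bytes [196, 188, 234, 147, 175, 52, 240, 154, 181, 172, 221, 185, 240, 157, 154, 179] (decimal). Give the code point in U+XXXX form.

Offset 0: leading byte 0xC4 = 11000100 → 2-byte char #1 = C4 BC.
Offset 2: leading byte 0xEA = 11101010 → 3-byte char #2 = EA 93 AF.
Offset 5: leading byte 0x34 = 00110100 → 1-byte char #3 = 34.
Offset 6: leading byte 0xF0 = 11110000 → 4-byte char #4 = F0 9A B5 AC.
Offset 10: leading byte 0xDD = 11011101 → 2-byte char #5 = DD B9.
Offset 12: leading byte 0xF0 = 11110000 → 4-byte char #6 = F0 9D 9A B3.
Leading byte 0xF0 = 11110000 matches 11110xxx → 4-byte sequence.
Byte 1: 0xF0 = 11110000, payload 000 (3 bits).
Byte 2: 0x9D = 10011101 (10xxxxxx ✓), payload 011101.
Byte 3: 0x9A = 10011010 (10xxxxxx ✓), payload 011010.
Byte 4: 0xB3 = 10110011 (10xxxxxx ✓), payload 110011.
Concatenate: 000011101011010110011 = 0x1D6B3 (21 bits → U+1D6B3).

U+1D6B3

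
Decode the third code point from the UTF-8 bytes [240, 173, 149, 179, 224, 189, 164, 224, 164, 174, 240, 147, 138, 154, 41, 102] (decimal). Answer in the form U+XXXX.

U+092E

Offset 0: leading byte 0xF0 = 11110000 → 4-byte char #1 = F0 AD 95 B3.
Offset 4: leading byte 0xE0 = 11100000 → 3-byte char #2 = E0 BD A4.
Offset 7: leading byte 0xE0 = 11100000 → 3-byte char #3 = E0 A4 AE.
Leading byte 0xE0 = 11100000 matches 1110xxxx → 3-byte sequence.
Byte 1: 0xE0 = 11100000, payload 0000 (4 bits).
Byte 2: 0xA4 = 10100100 (10xxxxxx ✓), payload 100100.
Byte 3: 0xAE = 10101110 (10xxxxxx ✓), payload 101110.
Concatenate: 0000100100101110 = 0x92E (16 bits → U+092E).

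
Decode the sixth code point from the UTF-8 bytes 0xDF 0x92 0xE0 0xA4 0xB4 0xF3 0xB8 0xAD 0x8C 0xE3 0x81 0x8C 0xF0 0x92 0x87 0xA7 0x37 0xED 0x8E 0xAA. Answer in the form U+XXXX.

U+0037

Offset 0: leading byte 0xDF = 11011111 → 2-byte char #1 = DF 92.
Offset 2: leading byte 0xE0 = 11100000 → 3-byte char #2 = E0 A4 B4.
Offset 5: leading byte 0xF3 = 11110011 → 4-byte char #3 = F3 B8 AD 8C.
Offset 9: leading byte 0xE3 = 11100011 → 3-byte char #4 = E3 81 8C.
Offset 12: leading byte 0xF0 = 11110000 → 4-byte char #5 = F0 92 87 A7.
Offset 16: leading byte 0x37 = 00110111 → 1-byte char #6 = 37.
Leading byte 0x37 = 00110111 matches 0xxxxxxx → 1-byte sequence.
Byte 1: 0x37 = 00110111, payload 0110111 (7 bits).
Concatenate: 0110111 = 0x37 (7 bits → U+0037).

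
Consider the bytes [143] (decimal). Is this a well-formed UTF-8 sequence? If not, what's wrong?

invalid (continuation byte with no leading byte)

Byte 0x8F = 10001111 has the form 10xxxxxx — a continuation byte — but there is no preceding leading byte.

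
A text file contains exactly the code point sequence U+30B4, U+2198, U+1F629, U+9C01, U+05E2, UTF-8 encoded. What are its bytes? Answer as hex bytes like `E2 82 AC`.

E3 82 B4 E2 86 98 F0 9F 98 A9 E9 B0 81 D7 A2

U+30B4: 3-byte form → E3 82 B4.
U+2198: 3-byte form → E2 86 98.
U+1F629: 4-byte form → F0 9F 98 A9.
U+9C01: 3-byte form → E9 B0 81.
U+05E2: 2-byte form → D7 A2.
Concatenated (15 bytes): E3 82 B4 E2 86 98 F0 9F 98 A9 E9 B0 81 D7 A2.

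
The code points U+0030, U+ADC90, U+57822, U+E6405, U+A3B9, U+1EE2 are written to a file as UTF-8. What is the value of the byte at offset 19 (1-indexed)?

1-indexed offset 19 is 0-indexed offset 18.
U+0030 → 1-byte form 30 at offsets 0–0.
U+ADC90 → 4-byte form F2 AD B2 90 at offsets 1–4.
U+57822 → 4-byte form F1 97 A0 A2 at offsets 5–8.
U+E6405 → 4-byte form F3 A6 90 85 at offsets 9–12.
U+A3B9 → 3-byte form EA 8E B9 at offsets 13–15.
U+1EE2 → 3-byte form E1 BB A2 at offsets 16–18.
Offset 18 falls in char 6's range; it's byte 3 of E1 BB A2 = 0xA2.

0xA2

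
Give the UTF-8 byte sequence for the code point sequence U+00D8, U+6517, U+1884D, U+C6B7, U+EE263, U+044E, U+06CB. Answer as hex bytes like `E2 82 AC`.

C3 98 E6 94 97 F0 98 A1 8D EC 9A B7 F3 AE 89 A3 D1 8E DB 8B

U+00D8: 2-byte form → C3 98.
U+6517: 3-byte form → E6 94 97.
U+1884D: 4-byte form → F0 98 A1 8D.
U+C6B7: 3-byte form → EC 9A B7.
U+EE263: 4-byte form → F3 AE 89 A3.
U+044E: 2-byte form → D1 8E.
U+06CB: 2-byte form → DB 8B.
Concatenated (20 bytes): C3 98 E6 94 97 F0 98 A1 8D EC 9A B7 F3 AE 89 A3 D1 8E DB 8B.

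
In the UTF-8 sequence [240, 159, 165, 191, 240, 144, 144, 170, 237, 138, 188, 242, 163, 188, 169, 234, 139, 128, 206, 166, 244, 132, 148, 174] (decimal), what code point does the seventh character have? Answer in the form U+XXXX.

Offset 0: leading byte 0xF0 = 11110000 → 4-byte char #1 = F0 9F A5 BF.
Offset 4: leading byte 0xF0 = 11110000 → 4-byte char #2 = F0 90 90 AA.
Offset 8: leading byte 0xED = 11101101 → 3-byte char #3 = ED 8A BC.
Offset 11: leading byte 0xF2 = 11110010 → 4-byte char #4 = F2 A3 BC A9.
Offset 15: leading byte 0xEA = 11101010 → 3-byte char #5 = EA 8B 80.
Offset 18: leading byte 0xCE = 11001110 → 2-byte char #6 = CE A6.
Offset 20: leading byte 0xF4 = 11110100 → 4-byte char #7 = F4 84 94 AE.
Leading byte 0xF4 = 11110100 matches 11110xxx → 4-byte sequence.
Byte 1: 0xF4 = 11110100, payload 100 (3 bits).
Byte 2: 0x84 = 10000100 (10xxxxxx ✓), payload 000100.
Byte 3: 0x94 = 10010100 (10xxxxxx ✓), payload 010100.
Byte 4: 0xAE = 10101110 (10xxxxxx ✓), payload 101110.
Concatenate: 100000100010100101110 = 0x10452E (21 bits → U+10452E).

U+10452E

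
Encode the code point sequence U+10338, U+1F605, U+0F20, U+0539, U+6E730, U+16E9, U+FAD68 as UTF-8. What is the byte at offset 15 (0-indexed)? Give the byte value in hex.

0x9C

U+10338 → 4-byte form F0 90 8C B8 at offsets 0–3.
U+1F605 → 4-byte form F0 9F 98 85 at offsets 4–7.
U+0F20 → 3-byte form E0 BC A0 at offsets 8–10.
U+0539 → 2-byte form D4 B9 at offsets 11–12.
U+6E730 → 4-byte form F1 AE 9C B0 at offsets 13–16.
Offset 15 falls in char 5's range; it's byte 3 of F1 AE 9C B0 = 0x9C.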